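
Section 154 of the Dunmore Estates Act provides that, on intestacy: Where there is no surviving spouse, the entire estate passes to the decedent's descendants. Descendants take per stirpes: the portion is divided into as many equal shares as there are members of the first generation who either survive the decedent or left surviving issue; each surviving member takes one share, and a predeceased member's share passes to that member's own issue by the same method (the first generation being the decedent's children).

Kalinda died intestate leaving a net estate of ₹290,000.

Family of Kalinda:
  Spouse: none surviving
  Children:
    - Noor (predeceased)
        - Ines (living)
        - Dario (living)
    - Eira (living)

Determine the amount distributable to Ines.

Ines receives ₹72,500.

The entire ₹290,000 passes to the descendants.
That amount (₹290,000) is divided into 2 shares of ₹145,000: Eira takes ₹145,000; Noor's ₹145,000 share passes to Noor's issue.
Noor's share (₹145,000) is divided into 2 shares of ₹72,500: Ines and Dario each take ₹72,500.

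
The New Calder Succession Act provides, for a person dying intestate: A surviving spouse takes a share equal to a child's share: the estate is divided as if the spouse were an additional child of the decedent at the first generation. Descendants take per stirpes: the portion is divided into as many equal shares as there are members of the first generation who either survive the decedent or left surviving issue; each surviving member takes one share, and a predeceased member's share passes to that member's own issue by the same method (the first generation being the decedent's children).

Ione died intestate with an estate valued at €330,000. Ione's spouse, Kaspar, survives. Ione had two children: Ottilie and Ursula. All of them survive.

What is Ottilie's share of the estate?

The spouse counts as an additional share at the children's level, so there are 3 primary shares of €110,000. Kaspar takes one such share (€110,000).
The children's combined portion (€220,000) is divided into 2 shares of €110,000: Ottilie and Ursula each take €110,000.

Ottilie receives €110,000.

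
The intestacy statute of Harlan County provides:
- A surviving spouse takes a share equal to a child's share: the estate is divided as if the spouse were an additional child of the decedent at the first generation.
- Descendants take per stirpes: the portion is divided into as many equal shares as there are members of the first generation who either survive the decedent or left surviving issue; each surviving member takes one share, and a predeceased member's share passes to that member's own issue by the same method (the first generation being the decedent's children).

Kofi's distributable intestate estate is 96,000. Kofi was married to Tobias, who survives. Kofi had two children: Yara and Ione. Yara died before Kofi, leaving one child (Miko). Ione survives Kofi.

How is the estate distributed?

The spouse counts as an additional share at the children's level, so there are 3 primary shares of 32,000. Tobias takes one such share (32,000).
The children's combined portion (64,000) is divided into 2 shares of 32,000: Ione takes 32,000; Yara's 32,000 share passes to Yara's issue.
Yara's share (32,000) passes entirely to Miko.

Tobias: 32,000; Miko: 32,000; Ione: 32,000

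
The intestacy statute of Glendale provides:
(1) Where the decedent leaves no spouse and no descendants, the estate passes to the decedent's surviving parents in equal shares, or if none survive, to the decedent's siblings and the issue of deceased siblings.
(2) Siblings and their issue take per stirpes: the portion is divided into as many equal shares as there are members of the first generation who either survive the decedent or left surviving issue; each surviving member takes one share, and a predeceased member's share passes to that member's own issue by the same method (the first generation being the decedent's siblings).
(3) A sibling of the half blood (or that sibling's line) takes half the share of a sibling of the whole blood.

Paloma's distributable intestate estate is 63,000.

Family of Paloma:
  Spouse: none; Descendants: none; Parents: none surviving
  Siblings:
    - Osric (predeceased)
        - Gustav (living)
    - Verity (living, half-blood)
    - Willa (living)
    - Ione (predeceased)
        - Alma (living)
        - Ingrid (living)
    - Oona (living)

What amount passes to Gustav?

The entire 63,000 passes to the siblings and their issue.
Counting each half-blood sibling's line as half a unit, there are 9/2 units in 63,000, so one unit is 14,000. Whole-blood lines (Osric, Willa, Ione, and Oona) take 14,000 each; half-blood lines (Verity) take 7,000 each.
Osric's share (14,000) passes entirely to Gustav.
Ione's share (14,000) is divided into 2 shares of 7,000: Alma and Ingrid each take 7,000.

Gustav receives 14,000.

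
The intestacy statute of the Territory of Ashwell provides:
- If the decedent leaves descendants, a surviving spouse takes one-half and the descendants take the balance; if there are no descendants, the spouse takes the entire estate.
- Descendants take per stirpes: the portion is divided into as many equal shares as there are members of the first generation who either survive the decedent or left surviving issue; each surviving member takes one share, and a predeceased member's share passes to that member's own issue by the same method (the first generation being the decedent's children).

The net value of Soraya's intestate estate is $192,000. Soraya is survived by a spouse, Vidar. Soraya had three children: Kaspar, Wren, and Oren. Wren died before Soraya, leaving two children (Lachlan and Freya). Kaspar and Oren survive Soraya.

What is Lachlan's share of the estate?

Vidar takes one-half of $192,000 = $96,000. The remaining $96,000 passes to the descendants.
The descendants' portion ($96,000) is divided into 3 shares of $32,000: Kaspar and Oren each take $32,000; Wren's $32,000 share passes to Wren's issue.
Wren's share ($32,000) is divided into 2 shares of $16,000: Lachlan and Freya each take $16,000.

Lachlan receives $16,000.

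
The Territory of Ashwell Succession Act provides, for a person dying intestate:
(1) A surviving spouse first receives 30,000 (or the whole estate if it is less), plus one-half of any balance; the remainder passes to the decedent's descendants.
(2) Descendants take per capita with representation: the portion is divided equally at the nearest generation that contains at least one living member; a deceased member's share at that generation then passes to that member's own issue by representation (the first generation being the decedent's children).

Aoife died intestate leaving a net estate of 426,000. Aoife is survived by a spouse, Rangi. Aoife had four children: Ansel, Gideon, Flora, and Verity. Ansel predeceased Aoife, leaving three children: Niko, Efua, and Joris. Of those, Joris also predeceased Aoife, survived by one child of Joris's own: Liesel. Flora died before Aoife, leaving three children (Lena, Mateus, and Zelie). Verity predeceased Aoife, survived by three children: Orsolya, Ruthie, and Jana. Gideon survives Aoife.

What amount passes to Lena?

Rangi first takes 30,000, leaving a balance of 396,000. Rangi then takes one-half of the balance (198,000), for a total of 228,000. The remaining 198,000 passes to the descendants.
The descendants' portion (198,000) is divided into 4 shares of 49,500: Gideon takes 49,500; Ansel's 49,500 share passes to Ansel's issue; Flora's 49,500 share passes to Flora's issue; Verity's 49,500 share passes to Verity's issue.
Ansel's share (49,500) is divided into 3 shares of 16,500: Niko and Efua each take 16,500; Joris's 16,500 share passes to Joris's issue.
Joris's share (16,500) passes entirely to Liesel.
Flora's share (49,500) is divided into 3 shares of 16,500: Lena, Mateus, and Zelie each take 16,500.
Verity's share (49,500) is divided into 3 shares of 16,500: Orsolya, Ruthie, and Jana each take 16,500.

Lena receives 16,500.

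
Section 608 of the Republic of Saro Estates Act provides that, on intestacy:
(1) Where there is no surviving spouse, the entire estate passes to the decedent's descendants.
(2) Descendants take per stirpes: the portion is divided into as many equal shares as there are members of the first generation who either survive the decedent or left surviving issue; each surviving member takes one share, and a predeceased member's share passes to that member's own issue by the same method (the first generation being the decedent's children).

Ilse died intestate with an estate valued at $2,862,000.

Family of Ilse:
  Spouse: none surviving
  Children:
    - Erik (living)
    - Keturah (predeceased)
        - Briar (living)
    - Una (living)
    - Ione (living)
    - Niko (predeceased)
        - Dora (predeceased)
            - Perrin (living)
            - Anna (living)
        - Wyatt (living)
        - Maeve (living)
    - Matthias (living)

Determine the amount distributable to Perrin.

The entire $2,862,000 passes to the descendants.
That amount ($2,862,000) is divided into 6 shares of $477,000: Erik, Una, Ione, and Matthias each take $477,000; Keturah's $477,000 share passes to Keturah's issue; Niko's $477,000 share passes to Niko's issue.
Keturah's share ($477,000) passes entirely to Briar.
Niko's share ($477,000) is divided into 3 shares of $159,000: Wyatt and Maeve each take $159,000; Dora's $159,000 share passes to Dora's issue.
Dora's share ($159,000) is divided into 2 shares of $79,500: Perrin and Anna each take $79,500.

Perrin receives $79,500.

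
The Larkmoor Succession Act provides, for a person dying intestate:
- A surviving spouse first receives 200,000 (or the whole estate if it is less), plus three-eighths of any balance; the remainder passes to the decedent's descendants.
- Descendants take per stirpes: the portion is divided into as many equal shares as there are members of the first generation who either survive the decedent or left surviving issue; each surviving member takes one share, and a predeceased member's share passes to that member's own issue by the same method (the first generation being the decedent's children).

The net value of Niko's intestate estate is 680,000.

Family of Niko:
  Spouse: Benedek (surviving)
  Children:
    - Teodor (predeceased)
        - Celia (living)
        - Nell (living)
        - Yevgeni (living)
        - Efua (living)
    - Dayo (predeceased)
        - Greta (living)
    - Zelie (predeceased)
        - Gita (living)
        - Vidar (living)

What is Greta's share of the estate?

Benedek first takes 200,000, leaving a balance of 480,000. Benedek then takes three-eighths of the balance (180,000), for a total of 380,000. The remaining 300,000 passes to the descendants.
The descendants' portion (300,000) is divided into 3 shares of 100,000: Teodor's 100,000 share passes to Teodor's issue; Dayo's 100,000 share passes to Dayo's issue; Zelie's 100,000 share passes to Zelie's issue.
Teodor's share (100,000) is divided into 4 shares of 25,000: Celia, Nell, Yevgeni, and Efua each take 25,000.
Dayo's share (100,000) passes entirely to Greta.
Zelie's share (100,000) is divided into 2 shares of 50,000: Gita and Vidar each take 50,000.

Greta receives 100,000.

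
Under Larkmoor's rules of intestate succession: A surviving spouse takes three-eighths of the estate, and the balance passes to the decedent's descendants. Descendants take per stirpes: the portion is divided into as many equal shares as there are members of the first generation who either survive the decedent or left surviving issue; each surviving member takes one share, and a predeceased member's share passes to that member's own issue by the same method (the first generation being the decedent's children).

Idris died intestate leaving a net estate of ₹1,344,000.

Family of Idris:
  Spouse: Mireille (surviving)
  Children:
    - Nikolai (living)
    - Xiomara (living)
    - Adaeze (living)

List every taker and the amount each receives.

Mireille: ₹504,000; Nikolai: ₹280,000; Xiomara: ₹280,000; Adaeze: ₹280,000

Mireille takes three-eighths of ₹1,344,000 = ₹504,000. The remaining ₹840,000 passes to the descendants.
The descendants' portion (₹840,000) is divided into 3 shares of ₹280,000: Nikolai, Xiomara, and Adaeze each take ₹280,000.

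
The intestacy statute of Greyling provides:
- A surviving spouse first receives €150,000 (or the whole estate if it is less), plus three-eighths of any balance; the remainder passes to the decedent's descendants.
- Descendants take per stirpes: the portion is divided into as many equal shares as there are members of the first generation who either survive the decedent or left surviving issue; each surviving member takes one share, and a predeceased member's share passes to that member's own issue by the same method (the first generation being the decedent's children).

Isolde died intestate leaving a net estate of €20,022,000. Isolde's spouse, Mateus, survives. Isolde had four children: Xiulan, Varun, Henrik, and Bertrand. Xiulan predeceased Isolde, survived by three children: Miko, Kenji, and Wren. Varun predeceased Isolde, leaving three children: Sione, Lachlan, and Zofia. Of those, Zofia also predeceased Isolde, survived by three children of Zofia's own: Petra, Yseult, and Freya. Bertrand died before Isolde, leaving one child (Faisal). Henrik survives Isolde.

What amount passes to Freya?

Mateus first takes €150,000, leaving a balance of €19,872,000. Mateus then takes three-eighths of the balance (€7,452,000), for a total of €7,602,000. The remaining €12,420,000 passes to the descendants.
The descendants' portion (€12,420,000) is divided into 4 shares of €3,105,000: Henrik takes €3,105,000; Xiulan's €3,105,000 share passes to Xiulan's issue; Varun's €3,105,000 share passes to Varun's issue; Bertrand's €3,105,000 share passes to Bertrand's issue.
Xiulan's share (€3,105,000) is divided into 3 shares of €1,035,000: Miko, Kenji, and Wren each take €1,035,000.
Varun's share (€3,105,000) is divided into 3 shares of €1,035,000: Sione and Lachlan each take €1,035,000; Zofia's €1,035,000 share passes to Zofia's issue.
Zofia's share (€1,035,000) is divided into 3 shares of €345,000: Petra, Yseult, and Freya each take €345,000.
Bertrand's share (€3,105,000) passes entirely to Faisal.

Freya receives €345,000.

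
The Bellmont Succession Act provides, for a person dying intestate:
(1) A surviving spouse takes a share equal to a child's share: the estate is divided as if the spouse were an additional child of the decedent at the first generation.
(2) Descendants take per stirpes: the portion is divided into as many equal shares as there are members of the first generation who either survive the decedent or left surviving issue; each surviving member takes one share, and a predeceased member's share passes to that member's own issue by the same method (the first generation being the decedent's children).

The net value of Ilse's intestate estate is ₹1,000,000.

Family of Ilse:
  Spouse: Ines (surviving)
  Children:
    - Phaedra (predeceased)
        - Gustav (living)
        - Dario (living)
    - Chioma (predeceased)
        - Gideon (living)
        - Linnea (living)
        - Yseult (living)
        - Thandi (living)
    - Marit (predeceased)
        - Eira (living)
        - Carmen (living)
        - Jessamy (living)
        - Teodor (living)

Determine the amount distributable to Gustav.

The spouse counts as an additional share at the children's level, so there are 4 primary shares of ₹250,000. Ines takes one such share (₹250,000).
The children's combined portion (₹750,000) is divided into 3 shares of ₹250,000: Phaedra's ₹250,000 share passes to Phaedra's issue; Chioma's ₹250,000 share passes to Chioma's issue; Marit's ₹250,000 share passes to Marit's issue.
Phaedra's share (₹250,000) is divided into 2 shares of ₹125,000: Gustav and Dario each take ₹125,000.
Chioma's share (₹250,000) is divided into 4 shares of ₹62,500: Gideon, Linnea, Yseult, and Thandi each take ₹62,500.
Marit's share (₹250,000) is divided into 4 shares of ₹62,500: Eira, Carmen, Jessamy, and Teodor each take ₹62,500.

Gustav receives ₹125,000.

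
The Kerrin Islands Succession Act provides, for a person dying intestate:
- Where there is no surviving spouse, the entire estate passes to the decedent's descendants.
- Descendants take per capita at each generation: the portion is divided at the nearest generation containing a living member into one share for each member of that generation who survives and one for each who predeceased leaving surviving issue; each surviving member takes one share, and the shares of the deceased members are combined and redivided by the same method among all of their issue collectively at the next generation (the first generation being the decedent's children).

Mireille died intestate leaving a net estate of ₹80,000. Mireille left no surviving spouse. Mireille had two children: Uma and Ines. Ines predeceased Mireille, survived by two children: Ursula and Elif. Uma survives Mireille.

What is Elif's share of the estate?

Elif receives ₹20,000.

The entire ₹80,000 passes to the descendants.
That amount (₹80,000) is divided at the children's generation into 2 shares of ₹40,000. Uma takes ₹40,000. The remaining share for the deceased Ines (₹40,000) is carried to the next generation.
That pool (₹40,000) is divided at the grandchildren's generation equally among Ursula and Elif: ₹20,000 each.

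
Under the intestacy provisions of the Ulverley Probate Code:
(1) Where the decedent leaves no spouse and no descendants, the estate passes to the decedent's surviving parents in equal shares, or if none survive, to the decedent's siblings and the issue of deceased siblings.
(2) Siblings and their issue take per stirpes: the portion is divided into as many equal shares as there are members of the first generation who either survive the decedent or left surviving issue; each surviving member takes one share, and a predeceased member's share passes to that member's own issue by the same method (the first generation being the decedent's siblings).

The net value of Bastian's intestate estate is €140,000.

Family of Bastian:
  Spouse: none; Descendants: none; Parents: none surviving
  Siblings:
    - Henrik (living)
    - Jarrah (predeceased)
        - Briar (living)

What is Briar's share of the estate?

Briar receives €70,000.

The entire €140,000 passes to the siblings and their issue.
That amount (€140,000) is divided into 2 shares of €70,000: Henrik takes €70,000; Jarrah's €70,000 share passes to Jarrah's issue.
Jarrah's share (€70,000) passes entirely to Briar.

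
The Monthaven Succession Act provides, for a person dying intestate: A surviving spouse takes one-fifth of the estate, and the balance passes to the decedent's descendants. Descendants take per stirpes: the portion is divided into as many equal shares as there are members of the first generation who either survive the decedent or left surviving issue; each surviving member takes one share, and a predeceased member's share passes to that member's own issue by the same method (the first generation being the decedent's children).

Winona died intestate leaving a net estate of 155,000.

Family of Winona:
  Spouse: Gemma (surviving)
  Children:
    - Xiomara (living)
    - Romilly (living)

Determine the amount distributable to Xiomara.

Xiomara receives 62,000.

Gemma takes one-fifth of 155,000 = 31,000. The remaining 124,000 passes to the descendants.
The descendants' portion (124,000) is divided into 2 shares of 62,000: Xiomara and Romilly each take 62,000.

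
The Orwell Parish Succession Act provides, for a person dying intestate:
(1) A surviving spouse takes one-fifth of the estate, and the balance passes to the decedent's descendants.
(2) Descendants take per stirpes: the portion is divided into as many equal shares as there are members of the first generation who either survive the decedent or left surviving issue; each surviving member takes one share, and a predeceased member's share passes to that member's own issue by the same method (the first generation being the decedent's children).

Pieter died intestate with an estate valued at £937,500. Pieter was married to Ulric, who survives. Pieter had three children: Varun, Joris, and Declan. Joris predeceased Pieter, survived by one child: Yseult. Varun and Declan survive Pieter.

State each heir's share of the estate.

Ulric: £187,500; Varun: £250,000; Yseult: £250,000; Declan: £250,000

Ulric takes one-fifth of £937,500 = £187,500. The remaining £750,000 passes to the descendants.
The descendants' portion (£750,000) is divided into 3 shares of £250,000: Varun and Declan each take £250,000; Joris's £250,000 share passes to Joris's issue.
Joris's share (£250,000) passes entirely to Yseult.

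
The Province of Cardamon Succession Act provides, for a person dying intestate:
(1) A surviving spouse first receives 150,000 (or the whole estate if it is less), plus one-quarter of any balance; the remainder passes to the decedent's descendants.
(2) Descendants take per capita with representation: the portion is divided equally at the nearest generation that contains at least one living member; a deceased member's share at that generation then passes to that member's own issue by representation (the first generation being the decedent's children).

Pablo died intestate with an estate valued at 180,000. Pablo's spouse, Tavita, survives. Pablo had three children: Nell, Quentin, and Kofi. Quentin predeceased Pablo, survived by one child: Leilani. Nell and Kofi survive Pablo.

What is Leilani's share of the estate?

Leilani receives 7,500.

Tavita first takes 150,000, leaving a balance of 30,000. Tavita then takes one-quarter of the balance (7,500), for a total of 157,500. The remaining 22,500 passes to the descendants.
The descendants' portion (22,500) is divided into 3 shares of 7,500: Nell and Kofi each take 7,500; Quentin's 7,500 share passes to Quentin's issue.
Quentin's share (7,500) passes entirely to Leilani.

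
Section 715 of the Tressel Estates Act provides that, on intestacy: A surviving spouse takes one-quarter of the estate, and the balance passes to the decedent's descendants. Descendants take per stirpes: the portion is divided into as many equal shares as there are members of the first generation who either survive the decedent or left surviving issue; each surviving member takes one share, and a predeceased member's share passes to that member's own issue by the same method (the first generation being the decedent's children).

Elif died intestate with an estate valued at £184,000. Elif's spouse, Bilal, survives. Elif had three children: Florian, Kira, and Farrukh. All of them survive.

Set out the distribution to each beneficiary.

Bilal: £46,000; Florian: £46,000; Kira: £46,000; Farrukh: £46,000

Bilal takes one-quarter of £184,000 = £46,000. The remaining £138,000 passes to the descendants.
The descendants' portion (£138,000) is divided into 3 shares of £46,000: Florian, Kira, and Farrukh each take £46,000.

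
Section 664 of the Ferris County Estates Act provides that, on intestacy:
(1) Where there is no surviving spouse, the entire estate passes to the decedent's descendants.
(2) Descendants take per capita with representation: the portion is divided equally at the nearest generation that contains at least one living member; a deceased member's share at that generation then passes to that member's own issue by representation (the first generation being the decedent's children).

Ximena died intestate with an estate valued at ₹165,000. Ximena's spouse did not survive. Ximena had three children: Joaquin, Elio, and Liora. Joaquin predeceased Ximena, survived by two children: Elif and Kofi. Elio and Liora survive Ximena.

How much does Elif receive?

Elif receives ₹27,500.

The entire ₹165,000 passes to the descendants.
That amount (₹165,000) is divided into 3 shares of ₹55,000: Elio and Liora each take ₹55,000; Joaquin's ₹55,000 share passes to Joaquin's issue.
Joaquin's share (₹55,000) is divided into 2 shares of ₹27,500: Elif and Kofi each take ₹27,500.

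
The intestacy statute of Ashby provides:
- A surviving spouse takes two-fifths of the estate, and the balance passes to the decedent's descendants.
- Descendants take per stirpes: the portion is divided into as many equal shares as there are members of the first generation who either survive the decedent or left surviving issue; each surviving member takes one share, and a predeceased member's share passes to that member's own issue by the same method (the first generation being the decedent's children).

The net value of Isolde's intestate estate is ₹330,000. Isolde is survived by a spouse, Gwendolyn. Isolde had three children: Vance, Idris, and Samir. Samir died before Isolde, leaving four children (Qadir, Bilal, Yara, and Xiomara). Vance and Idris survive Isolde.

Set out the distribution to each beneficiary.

Gwendolyn takes two-fifths of ₹330,000 = ₹132,000. The remaining ₹198,000 passes to the descendants.
The descendants' portion (₹198,000) is divided into 3 shares of ₹66,000: Vance and Idris each take ₹66,000; Samir's ₹66,000 share passes to Samir's issue.
Samir's share (₹66,000) is divided into 4 shares of ₹16,500: Qadir, Bilal, Yara, and Xiomara each take ₹16,500.

Gwendolyn: ₹132,000; Vance: ₹66,000; Idris: ₹66,000; Qadir: ₹16,500; Bilal: ₹16,500; Yara: ₹16,500; Xiomara: ₹16,500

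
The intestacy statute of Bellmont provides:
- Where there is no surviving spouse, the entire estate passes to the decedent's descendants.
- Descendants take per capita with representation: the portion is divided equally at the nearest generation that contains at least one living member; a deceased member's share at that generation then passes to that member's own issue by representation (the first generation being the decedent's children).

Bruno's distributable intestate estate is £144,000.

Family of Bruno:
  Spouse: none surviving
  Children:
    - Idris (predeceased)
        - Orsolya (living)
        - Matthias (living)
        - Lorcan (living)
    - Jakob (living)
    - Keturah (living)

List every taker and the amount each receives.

The entire £144,000 passes to the descendants.
That amount (£144,000) is divided into 3 shares of £48,000: Jakob and Keturah each take £48,000; Idris's £48,000 share passes to Idris's issue.
Idris's share (£48,000) is divided into 3 shares of £16,000: Orsolya, Matthias, and Lorcan each take £16,000.

Orsolya: £16,000; Matthias: £16,000; Lorcan: £16,000; Jakob: £48,000; Keturah: £48,000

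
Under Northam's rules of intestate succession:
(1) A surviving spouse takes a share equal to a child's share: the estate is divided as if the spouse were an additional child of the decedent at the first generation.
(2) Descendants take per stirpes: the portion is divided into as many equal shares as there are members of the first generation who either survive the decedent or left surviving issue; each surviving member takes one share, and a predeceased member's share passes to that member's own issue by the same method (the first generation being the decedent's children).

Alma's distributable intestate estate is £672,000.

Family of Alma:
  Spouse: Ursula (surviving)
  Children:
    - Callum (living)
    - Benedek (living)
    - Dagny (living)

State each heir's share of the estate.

Ursula: £168,000; Callum: £168,000; Benedek: £168,000; Dagny: £168,000

The spouse counts as an additional share at the children's level, so there are 4 primary shares of £168,000. Ursula takes one such share (£168,000).
The children's combined portion (£504,000) is divided into 3 shares of £168,000: Callum, Benedek, and Dagny each take £168,000.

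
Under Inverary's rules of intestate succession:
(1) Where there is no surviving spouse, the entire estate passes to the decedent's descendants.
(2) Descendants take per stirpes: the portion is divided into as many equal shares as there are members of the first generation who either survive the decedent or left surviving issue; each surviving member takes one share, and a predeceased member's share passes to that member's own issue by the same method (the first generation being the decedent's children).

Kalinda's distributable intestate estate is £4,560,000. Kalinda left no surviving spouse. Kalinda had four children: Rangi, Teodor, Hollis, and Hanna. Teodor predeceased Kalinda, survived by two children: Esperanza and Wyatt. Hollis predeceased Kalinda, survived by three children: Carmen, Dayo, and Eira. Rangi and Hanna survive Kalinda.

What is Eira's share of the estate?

Eira receives £380,000.

The entire £4,560,000 passes to the descendants.
That amount (£4,560,000) is divided into 4 shares of £1,140,000: Rangi and Hanna each take £1,140,000; Teodor's £1,140,000 share passes to Teodor's issue; Hollis's £1,140,000 share passes to Hollis's issue.
Teodor's share (£1,140,000) is divided into 2 shares of £570,000: Esperanza and Wyatt each take £570,000.
Hollis's share (£1,140,000) is divided into 3 shares of £380,000: Carmen, Dayo, and Eira each take £380,000.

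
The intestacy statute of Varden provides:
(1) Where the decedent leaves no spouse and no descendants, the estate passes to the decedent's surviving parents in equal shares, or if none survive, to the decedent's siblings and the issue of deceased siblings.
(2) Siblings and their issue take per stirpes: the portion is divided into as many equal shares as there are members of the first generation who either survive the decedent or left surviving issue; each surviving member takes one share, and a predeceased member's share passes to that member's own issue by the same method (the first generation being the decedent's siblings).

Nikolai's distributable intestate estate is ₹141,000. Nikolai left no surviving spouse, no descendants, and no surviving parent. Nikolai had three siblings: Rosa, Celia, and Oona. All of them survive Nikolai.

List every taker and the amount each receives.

Rosa: ₹47,000; Celia: ₹47,000; Oona: ₹47,000

The entire ₹141,000 passes to the siblings and their issue.
That amount (₹141,000) is divided into 3 shares of ₹47,000: Rosa, Celia, and Oona each take ₹47,000.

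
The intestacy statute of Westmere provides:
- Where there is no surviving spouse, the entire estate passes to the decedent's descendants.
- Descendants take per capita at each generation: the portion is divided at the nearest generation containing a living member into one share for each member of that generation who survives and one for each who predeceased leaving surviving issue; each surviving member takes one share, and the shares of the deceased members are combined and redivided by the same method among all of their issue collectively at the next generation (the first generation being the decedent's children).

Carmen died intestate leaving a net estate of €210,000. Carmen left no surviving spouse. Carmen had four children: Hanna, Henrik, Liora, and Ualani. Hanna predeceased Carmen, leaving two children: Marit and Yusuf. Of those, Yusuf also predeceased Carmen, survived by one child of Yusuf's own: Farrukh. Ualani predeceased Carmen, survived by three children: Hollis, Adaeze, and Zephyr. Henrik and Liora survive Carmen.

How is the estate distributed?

The entire €210,000 passes to the descendants.
That amount (€210,000) is divided at the children's generation into 4 shares of €52,500. Henrik and Liora each take €52,500. The 2 shares of the deceased (Hanna and Ualani) are combined into a pool of €105,000.
That pool (€105,000) is divided at the grandchildren's generation into 5 shares of €21,000. Marit, Hollis, Adaeze, and Zephyr each take €21,000. The remaining share for the deceased Yusuf (€21,000) is carried to the next generation.
That pool (€21,000) passes entirely to Farrukh, the sole taker at the great-grandchildren's generation.

Marit: €21,000; Farrukh: €21,000; Henrik: €52,500; Liora: €52,500; Hollis: €21,000; Adaeze: €21,000; Zephyr: €21,000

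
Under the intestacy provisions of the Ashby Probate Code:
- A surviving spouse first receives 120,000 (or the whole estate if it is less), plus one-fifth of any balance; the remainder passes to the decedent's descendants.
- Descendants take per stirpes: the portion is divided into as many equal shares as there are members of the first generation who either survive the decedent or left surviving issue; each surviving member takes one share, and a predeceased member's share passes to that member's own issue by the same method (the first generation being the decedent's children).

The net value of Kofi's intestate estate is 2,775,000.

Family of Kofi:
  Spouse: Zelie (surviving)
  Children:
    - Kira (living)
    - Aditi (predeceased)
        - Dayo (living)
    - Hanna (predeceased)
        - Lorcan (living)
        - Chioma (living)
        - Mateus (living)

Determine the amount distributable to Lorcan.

Zelie first takes 120,000, leaving a balance of 2,655,000. Zelie then takes one-fifth of the balance (531,000), for a total of 651,000. The remaining 2,124,000 passes to the descendants.
The descendants' portion (2,124,000) is divided into 3 shares of 708,000: Kira takes 708,000; Aditi's 708,000 share passes to Aditi's issue; Hanna's 708,000 share passes to Hanna's issue.
Aditi's share (708,000) passes entirely to Dayo.
Hanna's share (708,000) is divided into 3 shares of 236,000: Lorcan, Chioma, and Mateus each take 236,000.

Lorcan receives 236,000.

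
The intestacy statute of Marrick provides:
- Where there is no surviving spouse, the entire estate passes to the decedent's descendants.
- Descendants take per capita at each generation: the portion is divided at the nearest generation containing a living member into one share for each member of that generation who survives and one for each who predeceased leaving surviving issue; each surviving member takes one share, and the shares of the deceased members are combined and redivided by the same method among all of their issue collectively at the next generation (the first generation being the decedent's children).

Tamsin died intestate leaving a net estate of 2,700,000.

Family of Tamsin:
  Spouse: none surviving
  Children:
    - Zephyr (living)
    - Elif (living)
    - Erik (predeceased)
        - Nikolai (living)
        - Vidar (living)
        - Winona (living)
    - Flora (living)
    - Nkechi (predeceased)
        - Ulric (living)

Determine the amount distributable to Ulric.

Ulric receives 270,000.

The entire 2,700,000 passes to the descendants.
That amount (2,700,000) is divided at the children's generation into 5 shares of 540,000. Zephyr, Elif, and Flora each take 540,000. The 2 shares of the deceased (Erik and Nkechi) are combined into a pool of 1,080,000.
That pool (1,080,000) is divided at the grandchildren's generation equally among Nikolai, Vidar, Winona, and Ulric: 270,000 each.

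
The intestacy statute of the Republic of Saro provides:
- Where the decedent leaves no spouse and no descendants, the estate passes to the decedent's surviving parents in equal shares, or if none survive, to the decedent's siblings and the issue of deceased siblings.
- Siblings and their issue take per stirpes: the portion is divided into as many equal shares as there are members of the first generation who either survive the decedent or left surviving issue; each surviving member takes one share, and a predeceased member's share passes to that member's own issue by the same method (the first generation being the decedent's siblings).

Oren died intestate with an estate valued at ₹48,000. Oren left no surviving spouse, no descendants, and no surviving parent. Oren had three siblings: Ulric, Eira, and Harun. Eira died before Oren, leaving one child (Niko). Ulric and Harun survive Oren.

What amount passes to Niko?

Niko receives ₹16,000.

The entire ₹48,000 passes to the siblings and their issue.
That amount (₹48,000) is divided into 3 shares of ₹16,000: Ulric and Harun each take ₹16,000; Eira's ₹16,000 share passes to Eira's issue.
Eira's share (₹16,000) passes entirely to Niko.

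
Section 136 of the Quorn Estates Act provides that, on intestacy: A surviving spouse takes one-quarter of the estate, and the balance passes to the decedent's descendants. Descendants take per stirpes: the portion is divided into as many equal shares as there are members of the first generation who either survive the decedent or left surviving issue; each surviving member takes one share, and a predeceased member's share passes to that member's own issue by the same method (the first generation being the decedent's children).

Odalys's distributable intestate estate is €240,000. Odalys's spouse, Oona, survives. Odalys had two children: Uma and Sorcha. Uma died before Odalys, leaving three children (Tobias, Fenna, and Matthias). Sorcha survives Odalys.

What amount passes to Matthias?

Oona takes one-quarter of €240,000 = €60,000. The remaining €180,000 passes to the descendants.
The descendants' portion (€180,000) is divided into 2 shares of €90,000: Sorcha takes €90,000; Uma's €90,000 share passes to Uma's issue.
Uma's share (€90,000) is divided into 3 shares of €30,000: Tobias, Fenna, and Matthias each take €30,000.

Matthias receives €30,000.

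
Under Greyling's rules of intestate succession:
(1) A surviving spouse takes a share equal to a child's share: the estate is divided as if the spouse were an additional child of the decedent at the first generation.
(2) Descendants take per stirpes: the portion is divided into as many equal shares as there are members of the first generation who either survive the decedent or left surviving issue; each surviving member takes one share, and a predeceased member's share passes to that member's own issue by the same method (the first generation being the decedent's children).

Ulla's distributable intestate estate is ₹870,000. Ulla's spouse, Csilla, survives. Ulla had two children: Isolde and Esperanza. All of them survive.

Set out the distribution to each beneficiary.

The spouse counts as an additional share at the children's level, so there are 3 primary shares of ₹290,000. Csilla takes one such share (₹290,000).
The children's combined portion (₹580,000) is divided into 2 shares of ₹290,000: Isolde and Esperanza each take ₹290,000.

Csilla: ₹290,000; Isolde: ₹290,000; Esperanza: ₹290,000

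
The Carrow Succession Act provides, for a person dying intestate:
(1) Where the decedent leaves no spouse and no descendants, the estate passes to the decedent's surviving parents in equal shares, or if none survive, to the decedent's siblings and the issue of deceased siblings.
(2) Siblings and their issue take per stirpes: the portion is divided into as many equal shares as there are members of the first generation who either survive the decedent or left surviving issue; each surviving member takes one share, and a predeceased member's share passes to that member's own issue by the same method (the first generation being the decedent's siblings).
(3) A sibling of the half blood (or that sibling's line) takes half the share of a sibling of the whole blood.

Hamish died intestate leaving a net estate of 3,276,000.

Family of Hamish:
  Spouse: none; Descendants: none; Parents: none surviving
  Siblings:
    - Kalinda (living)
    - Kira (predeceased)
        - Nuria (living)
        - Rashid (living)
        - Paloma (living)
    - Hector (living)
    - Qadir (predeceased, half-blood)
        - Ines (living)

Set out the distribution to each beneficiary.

Kalinda: 936,000; Nuria: 312,000; Rashid: 312,000; Paloma: 312,000; Hector: 936,000; Ines: 468,000

The entire 3,276,000 passes to the siblings and their issue.
Counting each half-blood sibling's line as half a unit, there are 7/2 units in 3,276,000, so one unit is 936,000. Whole-blood lines (Kalinda, Kira, and Hector) take 936,000 each; half-blood lines (Qadir) take 468,000 each.
Kira's share (936,000) is divided into 3 shares of 312,000: Nuria, Rashid, and Paloma each take 312,000.
Qadir's share (468,000) passes entirely to Ines.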